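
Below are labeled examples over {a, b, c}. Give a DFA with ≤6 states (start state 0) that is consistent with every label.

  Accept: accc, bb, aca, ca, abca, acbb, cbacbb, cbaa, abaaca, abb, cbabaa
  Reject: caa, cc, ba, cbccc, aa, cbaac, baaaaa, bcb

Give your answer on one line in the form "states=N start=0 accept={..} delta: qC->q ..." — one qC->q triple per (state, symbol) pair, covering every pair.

states=5 start=0 accept={1,2} delta: 0a->0 0b->1 0c->2 1a->0 1b->1 1c->2 2a->1 2b->3 2c->0 3a->4 3b->1 3c->0 4a->2 4b->3 4c->0

Grow the machine one transition at a time. Run the examples from 0; the earliest place one falls off (shortest prefix, ties alphabetical) gets sent to the lowest-numbered state that keeps every Accept/Reject pair distinguishable — a pair clashes when both reach the same state with identical unread suffix — and to a fresh state only if none does.
a: 0a undefined. 0a->0: ok.
b: 0b undefined. 0b->0: no, bb/ba meet in 0. Open state 1: 0b->1.
c: 0c undefined. 0c->0: no, accc/caa meet in 0. 0c->1: no, aca/ba meet in 1 with "a" left. Open state 2: 0c->2.
ba: 1a undefined. 1a->0: ok.
bb: 1b undefined. 1b->0: no, bb/ba meet in 0. 1b->1: ok.
bc: 1c undefined. 1c->0: no, bb/bcb meet in 1. 1c->1: no, bb/bcb meet in 1. 1c->2: ok.
ca: 2a undefined. 2a->0: no, aca/caa meet in 0. 2a->1: ok.
cb: 2b undefined. 2b->0: no, accc/cbccc meet in 2 with "cc" left. 2b->1: no, accc/cbccc meet in 2 with "cc" left. 2b->2: no, acbb/cbaac meet in 2. Open state 3: 2b->3.
cc: 2c undefined. 2c->0: ok.
cba: 3a undefined. 3a->0: no, accc/cbaac meet in 2. 3a->1: no, accc/cbaac meet in 2. 3a->2: no, accc/cbaac meet in 2. 3a->3: no, cbaa/bcb meet in 3. Open state 4: 3a->4.
cbc: 3c undefined. 3c->0: ok.
acbb: 3b undefined. 3b->0: no, acbb/caa meet in 0. 3b->1: ok.
cbaa: 4a undefined. 4a->0: no, accc/cbaac meet in 2. 4a->1: no, accc/cbaac meet in 2. 4a->2: ok.
cbab: 4b undefined. 4b->0: no, cbabaa/caa meet in 0. 4b->1: no, cbabaa/caa meet in 0. 4b->2: no, cbabaa/caa meet in 0. 4b->3: ok.
cbac: 4c undefined. 4c->0: ok.
All examples now run through 5 states with every (state, symbol) defined. Accept strings end in {1,2}, Reject strings end in {0,3}; accept={1,2}.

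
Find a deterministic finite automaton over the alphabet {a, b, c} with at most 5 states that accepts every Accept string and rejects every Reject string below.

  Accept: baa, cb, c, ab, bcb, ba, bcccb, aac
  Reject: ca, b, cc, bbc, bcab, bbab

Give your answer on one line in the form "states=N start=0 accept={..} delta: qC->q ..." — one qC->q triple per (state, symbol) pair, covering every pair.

states=4 start=0 accept={2,3} delta: 0a->1 0b->1 0c->2 1a->3 1b->2 1c->1 2a->0 2b->2 2c->0 3a->2 3b->0 3c->2

Fold the examples into a partial DFA from state 0: repeatedly fix the first undefined (state, symbol) met by the shortest-then-alphabetical prefix, trying targets in increasing order and rejecting any under which an Accept and a Reject string meet in one state with the same remainder; add a state when all current targets are rejected. Accepting states are where Accept strings end.
a: 0a undefined. 0a->0: no, ab/b meet in 0 with "b" left. Open state 1: 0a->1.
b: 0b undefined. 0b->0: no, c/bbc meet in 0 with "c" left. 0b->1: ok.
c: 0c undefined. 0c->0: no, cb/ca meet in 1. 0c->1: no, c/b meet in 1. Open state 2: 0c->2.
aa: 1a undefined. 1a->0: no, baa/b meet in 1. 1a->1: no, baa/b meet in 1. 1a->2: no, baa/ca meet in 2 with "a" left. Open state 3: 1a->3.
ab: 1b undefined. 1b->0: no, c/bbc meet in 2. 1b->1: no, ab/b meet in 1. 1b->2: ok.
bc: 1c undefined. 1c->0: no, c/bcab meet in 2. 1c->1: ok.
ca: 2a undefined. 2a->0: ok.
cb: 2b undefined. 2b->0: no, cb/ca meet in 0. 2b->1: no, cb/b meet in 1. 2b->2: ok.
cc: 2c undefined. 2c->0: ok.
aac: 3c undefined. 3c->0: no, aac/ca meet in 0. 3c->1: no, aac/b meet in 1. 3c->2: ok.
baa: 3a undefined. 3a->0: no, baa/ca meet in 0. 3a->1: no, baa/b meet in 1. 3a->2: ok.
bcab: 3b undefined. 3b->0: ok.
All examples now run through 4 states with every (state, symbol) defined. Accept strings end in {2,3}, Reject strings end in {0,1}; accept={2,3}.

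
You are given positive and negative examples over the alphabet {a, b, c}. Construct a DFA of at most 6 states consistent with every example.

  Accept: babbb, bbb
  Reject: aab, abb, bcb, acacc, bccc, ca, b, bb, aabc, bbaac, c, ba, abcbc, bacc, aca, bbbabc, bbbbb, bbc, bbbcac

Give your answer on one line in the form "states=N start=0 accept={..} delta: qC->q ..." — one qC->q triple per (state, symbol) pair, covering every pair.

states=4 start=0 accept={3} delta: 0a->0 0b->1 0c->0 1a->0 1b->2 1c->0 2a->0 2b->3 2c->0 3a->0 3b->0 3c->0

Grow the machine one transition at a time. Run the examples from 0; the earliest place one falls off (shortest prefix, ties alphabetical) gets sent to the lowest-numbered state that keeps every Accept/Reject pair distinguishable — a pair clashes when both reach the same state with identical unread suffix — and to a fresh state only if none does.
a: 0a undefined. 0a->0: ok.
b: 0b undefined. 0b->0: no, babbb/aab meet in 0. Open state 1: 0b->1.
c: 0c undefined. 0c->0: ok.
ba: 1a undefined. 1a->0: ok.
bb: 1b undefined. 1b->0: no, babbb/aab meet in 1. 1b->1: no, babbb/aab meet in 1. Open state 2: 1b->2.
bc: 1c undefined. 1c->0: ok.
bba: 2a undefined. 2a->0: ok.
bbb: 2b undefined. 2b->0: no, babbb/acacc meet in 0. 2b->1: no, babbb/aab meet in 1. 2b->2: no, babbb/abb meet in 2. Open state 3: 2b->3.
bbc: 2c undefined. 2c->0: ok.
bbba: 3a undefined. 3a->0: ok.
bbbb: 3b undefined. 3b->0: ok.
bbbc: 3c undefined. 3c->0: ok.
All examples now run through 4 states with every (state, symbol) defined. Accept strings end in {3}, Reject strings end in {0,1,2}; accept={3}.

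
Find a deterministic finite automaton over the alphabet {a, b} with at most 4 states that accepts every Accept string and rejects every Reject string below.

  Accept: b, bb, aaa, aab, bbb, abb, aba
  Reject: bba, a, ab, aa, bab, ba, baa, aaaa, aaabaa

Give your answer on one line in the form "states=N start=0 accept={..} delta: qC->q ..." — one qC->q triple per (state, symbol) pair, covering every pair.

Grow the machine one transition at a time. Run the examples from 0; the earliest place one falls off (shortest prefix, ties alphabetical) gets sent to the lowest-numbered state that keeps every Accept/Reject pair distinguishable — a pair clashes when both reach the same state with identical unread suffix — and to a fresh state only if none does.
a: 0a undefined. 0a->0: no, b/ab meet in 0 with "b" left. Open state 1: 0a->1.
b: 0b undefined. 0b->0: ok.
aa: 1a undefined. 1a->0: no, b/aa meet in 0. 1a->1: no, aaa/bba meet in 1. Open state 2: 1a->2.
ab: 1b undefined. 1b->0: no, b/ab meet in 0. 1b->1: no, abb/bba meet in 1. 1b->2: ok.
aaa: 2a undefined. 2a->0: ok.
aab: 2b undefined. 2b->0: ok.
All examples now run through 3 states with every (state, symbol) defined. Accept strings end in {0}, Reject strings end in {1,2}; accept={0}.

states=3 start=0 accept={0} delta: 0a->1 0b->0 1a->2 1b->2 2a->0 2b->0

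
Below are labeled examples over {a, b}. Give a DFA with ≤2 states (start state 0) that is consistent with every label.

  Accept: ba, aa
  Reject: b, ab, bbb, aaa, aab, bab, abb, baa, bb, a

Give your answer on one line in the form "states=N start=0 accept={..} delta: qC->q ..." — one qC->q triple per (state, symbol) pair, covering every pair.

states=2 start=0 accept={0} delta: 0a->1 0b->1 1a->0 1b->1

Fold the examples into a partial DFA from state 0: repeatedly fix the first undefined (state, symbol) met by the shortest-then-alphabetical prefix, trying targets in increasing order and rejecting any under which an Accept and a Reject string meet in one state with the same remainder; add a state when all current targets are rejected. Accepting states are where Accept strings end.
a: 0a undefined. 0a->0: no, aa/aaa meet in 0. Open state 1: 0a->1.
b: 0b undefined. 0b->0: no, ba/a meet in 1. 0b->1: ok.
aa: 1a undefined. 1a->0: ok.
ab: 1b undefined. 1b->0: no, ba/ab meet in 0. 1b->1: ok.
All examples now run through 2 states with every (state, symbol) defined. Accept strings end in {0}, Reject strings end in {1}; accept={0}.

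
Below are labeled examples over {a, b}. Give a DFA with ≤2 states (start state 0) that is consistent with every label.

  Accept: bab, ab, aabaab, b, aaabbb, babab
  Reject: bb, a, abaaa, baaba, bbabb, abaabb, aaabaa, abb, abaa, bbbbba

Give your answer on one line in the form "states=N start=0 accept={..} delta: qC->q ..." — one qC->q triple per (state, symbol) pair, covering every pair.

states=2 start=0 accept={1} delta: 0a->0 0b->1 1a->0 1b->0

Grow the machine one transition at a time. Run the examples from 0; the earliest place one falls off (shortest prefix, ties alphabetical) gets sent to the lowest-numbered state that keeps every Accept/Reject pair distinguishable — a pair clashes when both reach the same state with identical unread suffix — and to a fresh state only if none does.
a: 0a undefined. 0a->0: ok.
b: 0b undefined. 0b->0: no, bab/bb meet in 0. Open state 1: 0b->1.
ba: 1a undefined. 1a->0: ok.
bb: 1b undefined. 1b->0: ok.
All examples now run through 2 states with every (state, symbol) defined. Accept strings end in {1}, Reject strings end in {0}; accept={1}.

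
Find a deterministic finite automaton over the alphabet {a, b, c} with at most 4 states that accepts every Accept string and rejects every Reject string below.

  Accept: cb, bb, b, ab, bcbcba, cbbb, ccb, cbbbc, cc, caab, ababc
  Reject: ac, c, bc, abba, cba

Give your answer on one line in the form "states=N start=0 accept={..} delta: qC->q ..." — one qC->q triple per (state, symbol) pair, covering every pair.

Grow the machine one transition at a time. Run the examples from 0; the earliest place one falls off (shortest prefix, ties alphabetical) gets sent to the lowest-numbered state that keeps every Accept/Reject pair distinguishable — a pair clashes when both reach the same state with identical unread suffix — and to a fresh state only if none does.
a: 0a undefined. 0a->0: ok.
b: 0b undefined. 0b->0: no, bb/abba meet in 0. Open state 1: 0b->1.
c: 0c undefined. 0c->0: no, cc/ac meet in 0. 0c->1: no, b/ac meet in 1. Open state 2: 0c->2.
bb: 1b undefined. 1b->0: no, bb/abba meet in 0. 1b->1: ok.
bc: 1c undefined. 1c->0: no, bcbcba/abba meet in 1 with "a" left. 1c->1: no, bb/bc meet in 1. 1c->2: ok.
ca: 2a undefined. 2a->0: ok.
cb: 2b undefined. 2b->0: no, cb/cba meet in 0. 2b->1: no, bcbcba/abba meet in 1 with "a" left. 2b->2: no, cb/ac meet in 2. Open state 3: 2b->3.
cc: 2c undefined. 2c->0: ok.
aba: 1a undefined. 1a->0: no, cc/abba meet in 0. 1a->1: no, bb/abba meet in 1. 1a->2: ok.
cba: 3a undefined. 3a->0: no, cc/cba meet in 0. 3a->1: no, bb/cba meet in 1. 3a->2: ok.
cbb: 3b undefined. 3b->0: no, cbbbc/ac meet in 2. 3b->1: no, cbbbc/ac meet in 2. 3b->2: ok.
bcbc: 3c undefined. 3c->0: no, bcbcba/ac meet in 2. 3c->1: no, bcbcba/ac meet in 2. 3c->2: no, bcbcba/ac meet in 2. 3c->3: ok.
All examples now run through 4 states with every (state, symbol) defined. Accept strings end in {0,1,3}, Reject strings end in {2}; accept={0,1,3}.

states=4 start=0 accept={0,1,3} delta: 0a->0 0b->1 0c->2 1a->2 1b->1 1c->2 2a->0 2b->3 2c->0 3a->2 3b->2 3c->3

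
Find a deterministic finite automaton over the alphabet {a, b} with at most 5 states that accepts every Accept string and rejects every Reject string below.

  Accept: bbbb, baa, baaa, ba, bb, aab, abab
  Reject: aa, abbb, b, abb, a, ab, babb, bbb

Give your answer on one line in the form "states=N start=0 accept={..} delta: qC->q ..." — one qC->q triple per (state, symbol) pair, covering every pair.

states=4 start=0 accept={0,3} delta: 0a->1 0b->2 1a->2 1b->1 2a->3 2b->0 3a->3 3b->0

Grow the machine one transition at a time. Run the examples from 0; the earliest place one falls off (shortest prefix, ties alphabetical) gets sent to the lowest-numbered state that keeps every Accept/Reject pair distinguishable — a pair clashes when both reach the same state with identical unread suffix — and to a fresh state only if none does.
a: 0a undefined. 0a->0: no, bb/abb meet in 0 with "bb" left. Open state 1: 0a->1.
b: 0b undefined. 0b->0: no, bbbb/b meet in 0. 0b->1: no, bbbb/abbb meet in 1 with "bbb" left. Open state 2: 0b->2.
aa: 1a undefined. 1a->0: no, aab/b meet in 2. 1a->1: no, aab/ab meet in 1 with "b" left. 1a->2: ok.
ab: 1b undefined. 1b->0: no, bb/abbb meet in 2 with "b" left. 1b->1: ok.
ba: 2a undefined. 2a->0: no, baa/abbb meet in 1. 2a->1: no, baa/aa meet in 2. 2a->2: no, baa/aa meet in 2. Open state 3: 2a->3.
bb: 2b undefined. 2b->0: ok.
baa: 3a undefined. 3a->0: no, baaa/abbb meet in 1. 3a->1: no, baa/abbb meet in 1. 3a->2: no, baa/aa meet in 2. 3a->3: ok.
bab: 3b undefined. 3b->0: ok.
All examples now run through 4 states with every (state, symbol) defined. Accept strings end in {0,3}, Reject strings end in {1,2}; accept={0,3}.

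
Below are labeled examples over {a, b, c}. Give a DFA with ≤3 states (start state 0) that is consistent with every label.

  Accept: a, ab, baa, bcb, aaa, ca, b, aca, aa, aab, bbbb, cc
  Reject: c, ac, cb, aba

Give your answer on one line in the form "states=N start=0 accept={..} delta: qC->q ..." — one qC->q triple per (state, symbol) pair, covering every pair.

Fold the examples into a partial DFA from state 0: repeatedly fix the first undefined (state, symbol) met by the shortest-then-alphabetical prefix, trying targets in increasing order and rejecting any under which an Accept and a Reject string meet in one state with the same remainder; add a state when all current targets are rejected. Accepting states are where Accept strings end.
a: 0a undefined. 0a->0: ok.
b: 0b undefined. 0b->0: no, a/aba meet in 0. Open state 1: 0b->1.
c: 0c undefined. 0c->0: no, a/c meet in 0. 0c->1: no, ab/c meet in 1. Open state 2: 0c->2.
ba: 1a undefined. 1a->0: no, a/aba meet in 0. 1a->1: no, ab/aba meet in 1. 1a->2: ok.
bb: 1b undefined. 1b->0: ok.
bc: 1c undefined. 1c->0: ok.
ca: 2a undefined. 2a->0: ok.
cb: 2b undefined. 2b->0: no, a/cb meet in 0. 2b->1: no, ab/cb meet in 1. 2b->2: ok.
cc: 2c undefined. 2c->0: ok.
All examples now run through 3 states with every (state, symbol) defined. Accept strings end in {0,1}, Reject strings end in {2}; accept={0,1}.

states=3 start=0 accept={0,1} delta: 0a->0 0b->1 0c->2 1a->2 1b->0 1c->0 2a->0 2b->2 2c->0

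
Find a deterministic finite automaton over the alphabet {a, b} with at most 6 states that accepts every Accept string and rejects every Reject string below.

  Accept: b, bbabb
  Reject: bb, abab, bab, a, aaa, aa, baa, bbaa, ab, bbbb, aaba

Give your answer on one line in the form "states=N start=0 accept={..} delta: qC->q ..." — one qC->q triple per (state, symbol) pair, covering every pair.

states=3 start=0 accept={2} delta: 0a->1 0b->2 1a->0 1b->0 2a->1 2b->0

Fold the examples into a partial DFA from state 0: repeatedly fix the first undefined (state, symbol) met by the shortest-then-alphabetical prefix, trying targets in increasing order and rejecting any under which an Accept and a Reject string meet in one state with the same remainder; add a state when all current targets are rejected. Accepting states are where Accept strings end.
a: 0a undefined. 0a->0: no, b/ab meet in 0 with "b" left. Open state 1: 0a->1.
b: 0b undefined. 0b->0: no, b/bb meet in 0. 0b->1: no, b/a meet in 1. Open state 2: 0b->2.
aa: 1a undefined. 1a->0: ok.
ab: 1b undefined. 1b->0: ok.
ba: 2a undefined. 2a->0: no, b/bab meet in 2. 2a->1: ok.
bb: 2b undefined. 2b->0: ok.
All examples now run through 3 states with every (state, symbol) defined. Accept strings end in {2}, Reject strings end in {0,1}; accept={2}.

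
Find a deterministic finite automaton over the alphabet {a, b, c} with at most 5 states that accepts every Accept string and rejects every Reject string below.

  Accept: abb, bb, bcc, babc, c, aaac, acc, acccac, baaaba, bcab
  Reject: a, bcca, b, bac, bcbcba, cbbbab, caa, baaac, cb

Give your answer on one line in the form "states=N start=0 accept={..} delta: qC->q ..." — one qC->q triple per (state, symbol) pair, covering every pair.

State merging on the prefix tree: take the shortest (then alphabetical) example prefix whose next move is undefined and point that move at state 0, else 1, else 2, ...; a target is out if some Accept/Reject pair would then sit in one state with the same input left (inseparable). If every existing state is out, open a new one.
a: 0a undefined. 0a->0: ok.
b: 0b undefined. 0b->0: no, abb/a meet in 0. Open state 1: 0b->1.
c: 0c undefined. 0c->0: no, c/a meet in 0. 0c->1: no, abb/cb meet in 1 with "b" left. Open state 2: 0c->2.
ba: 1a undefined. 1a->0: no, c/bac meet in 2. 1a->1: ok.
bb: 1b undefined. 1b->0: no, abb/a meet in 0. 1b->1: no, abb/b meet in 1. 1b->2: ok.
bc: 1c undefined. 1c->0: no, baaaba/bcca meet in 2 with "a" left. 1c->1: no, bcc/bcca meet in 1. 1c->2: no, abb/bac meet in 2. Open state 3: 1c->3.
ca: 2a undefined. 2a->0: no, baaaba/a meet in 0. 2a->1: no, baaaba/b meet in 1. 2a->2: no, abb/caa meet in 2. 2a->3: no, baaaba/bac meet in 3. Open state 4: 2a->4.
cb: 2b undefined. 2b->0: ok.
acc: 2c undefined. 2c->0: no, babc/a meet in 0. 2c->1: no, babc/b meet in 1. 2c->2: ok.
bca: 3a undefined. 3a->0: no, bcab/b meet in 1. 3a->1: ok.
bcb: 3b undefined. 3b->0: ok.
bcc: 3c undefined. 3c->0: no, bcc/a meet in 0. 3c->1: no, bcc/bcca meet in 1. 3c->2: no, baaaba/bcca meet in 4. 3c->3: no, bcc/bac meet in 3. 3c->4: ok.
caa: 4a undefined. 4a->0: ok.
acccac: 4c undefined. 4c->0: no, acccac/a meet in 0. 4c->1: no, acccac/b meet in 1. 4c->2: ok.
cbbbab: 4b undefined. 4b->0: ok.
All examples now run through 5 states with every (state, symbol) defined. Accept strings end in {2,4}, Reject strings end in {0,1,3}; accept={2,4}.

states=5 start=0 accept={2,4} delta: 0a->0 0b->1 0c->2 1a->1 1b->2 1c->3 2a->4 2b->0 2c->2 3a->1 3b->0 3c->4 4a->0 4b->0 4c->2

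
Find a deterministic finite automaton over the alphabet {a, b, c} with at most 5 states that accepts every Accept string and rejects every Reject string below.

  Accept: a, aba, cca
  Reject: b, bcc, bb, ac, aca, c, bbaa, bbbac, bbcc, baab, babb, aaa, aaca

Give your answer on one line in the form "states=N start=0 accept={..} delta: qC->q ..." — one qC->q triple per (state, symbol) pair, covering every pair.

State merging on the prefix tree: take the shortest (then alphabetical) example prefix whose next move is undefined and point that move at state 0, else 1, else 2, ...; a target is out if some Accept/Reject pair would then sit in one state with the same input left (inseparable). If every existing state is out, open a new one.
a: 0a undefined. 0a->0: no, a/aaa meet in 0. Open state 1: 0a->1.
b: 0b undefined. 0b->0: ok.
c: 0c undefined. 0c->0: ok.
aa: 1a undefined. 1a->0: no, a/aaa meet in 1. 1a->1: no, a/bbaa meet in 1. Open state 2: 1a->2.
ab: 1b undefined. 1b->0: ok.
ac: 1c undefined. 1c->0: no, a/aca meet in 1. 1c->1: no, a/ac meet in 1. 1c->2: ok.
aaa: 2a undefined. 2a->0: ok.
aac: 2c undefined. 2c->0: no, a/aaca meet in 1. 2c->1: ok.
baab: 2b undefined. 2b->0: ok.
All examples now run through 3 states with every (state, symbol) defined. Accept strings end in {1}, Reject strings end in {0,2}; accept={1}.

states=3 start=0 accept={1} delta: 0a->1 0b->0 0c->0 1a->2 1b->0 1c->2 2a->0 2b->0 2c->1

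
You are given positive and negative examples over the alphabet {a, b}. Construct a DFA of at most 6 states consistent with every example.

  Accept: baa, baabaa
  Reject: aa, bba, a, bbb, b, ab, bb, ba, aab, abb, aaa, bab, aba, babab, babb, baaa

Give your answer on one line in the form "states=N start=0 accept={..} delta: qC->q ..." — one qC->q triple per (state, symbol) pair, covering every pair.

State merging on the prefix tree: take the shortest (then alphabetical) example prefix whose next move is undefined and point that move at state 0, else 1, else 2, ...; a target is out if some Accept/Reject pair would then sit in one state with the same input left (inseparable). If every existing state is out, open a new one.
a: 0a undefined. 0a->0: ok.
b: 0b undefined. 0b->0: no, baa/aa meet in 0. Open state 1: 0b->1.
ba: 1a undefined. 1a->0: no, baa/aa meet in 0. 1a->1: no, baa/b meet in 1. Open state 2: 1a->2.
bb: 1b undefined. 1b->0: ok.
baa: 2a undefined. 2a->0: no, baa/aa meet in 0. 2a->1: no, baa/bbb meet in 1. 2a->2: no, baa/ba meet in 2. Open state 3: 2a->3.
bab: 2b undefined. 2b->0: ok.
baaa: 3a undefined. 3a->0: ok.
baab: 3b undefined. 3b->0: no, baabaa/aa meet in 0. 3b->1: ok.
All examples now run through 4 states with every (state, symbol) defined. Accept strings end in {3}, Reject strings end in {0,1,2}; accept={3}.

states=4 start=0 accept={3} delta: 0a->0 0b->1 1a->2 1b->0 2a->3 2b->0 3a->0 3b->1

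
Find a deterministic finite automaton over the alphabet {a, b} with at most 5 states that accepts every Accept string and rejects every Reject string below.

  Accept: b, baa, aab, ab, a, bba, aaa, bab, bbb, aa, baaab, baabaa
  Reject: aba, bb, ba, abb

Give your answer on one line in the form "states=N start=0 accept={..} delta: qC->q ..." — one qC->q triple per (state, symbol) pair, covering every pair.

State merging on the prefix tree: take the shortest (then alphabetical) example prefix whose next move is undefined and point that move at state 0, else 1, else 2, ...; a target is out if some Accept/Reject pair would then sit in one state with the same input left (inseparable). If every existing state is out, open a new one.
a: 0a undefined. 0a->0: ok.
b: 0b undefined. 0b->0: no, b/aba meet in 0. Open state 1: 0b->1.
ba: 1a undefined. 1a->0: no, baa/aba meet in 0. 1a->1: no, b/aba meet in 1. Open state 2: 1a->2.
bb: 1b undefined. 1b->0: no, a/bb meet in 0. 1b->1: no, b/bb meet in 1. 1b->2: ok.
baa: 2a undefined. 2a->0: ok.
bab: 2b undefined. 2b->0: ok.
All examples now run through 3 states with every (state, symbol) defined. Accept strings end in {0,1}, Reject strings end in {2}; accept={0,1}.

states=3 start=0 accept={0,1} delta: 0a->0 0b->1 1a->2 1b->2 2a->0 2b->0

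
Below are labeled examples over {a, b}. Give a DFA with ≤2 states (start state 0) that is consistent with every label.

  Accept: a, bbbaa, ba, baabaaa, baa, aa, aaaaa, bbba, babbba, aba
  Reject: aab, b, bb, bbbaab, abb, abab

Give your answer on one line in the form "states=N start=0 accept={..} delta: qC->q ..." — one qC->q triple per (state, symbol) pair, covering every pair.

Grow the machine one transition at a time. Run the examples from 0; the earliest place one falls off (shortest prefix, ties alphabetical) gets sent to the lowest-numbered state that keeps every Accept/Reject pair distinguishable — a pair clashes when both reach the same state with identical unread suffix — and to a fresh state only if none does.
a: 0a undefined. 0a->0: ok.
b: 0b undefined. 0b->0: no, a/aab meet in 0. Open state 1: 0b->1.
ba: 1a undefined. 1a->0: ok.
bb: 1b undefined. 1b->0: no, a/bb meet in 0. 1b->1: ok.
All examples now run through 2 states with every (state, symbol) defined. Accept strings end in {0}, Reject strings end in {1}; accept={0}.

states=2 start=0 accept={0} delta: 0a->0 0b->1 1a->0 1b->1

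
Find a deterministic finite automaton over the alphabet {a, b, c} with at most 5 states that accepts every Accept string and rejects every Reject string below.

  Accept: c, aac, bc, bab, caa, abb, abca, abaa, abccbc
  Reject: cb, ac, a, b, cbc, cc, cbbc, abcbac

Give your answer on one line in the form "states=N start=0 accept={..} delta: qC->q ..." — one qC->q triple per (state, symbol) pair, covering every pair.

states=5 start=0 accept={2,3} delta: 0a->1 0b->0 0c->2 1a->0 1b->3 1c->0 2a->2 2b->1 2c->0 3a->2 3b->2 3c->4 4a->2 4b->0 4c->0

Fold the examples into a partial DFA from state 0: repeatedly fix the first undefined (state, symbol) met by the shortest-then-alphabetical prefix, trying targets in increasing order and rejecting any under which an Accept and a Reject string meet in one state with the same remainder; add a state when all current targets are rejected. Accepting states are where Accept strings end.
a: 0a undefined. 0a->0: no, c/ac meet in 0 with "c" left. Open state 1: 0a->1.
b: 0b undefined. 0b->0: ok.
c: 0c undefined. 0c->0: no, c/cb meet in 0. 0c->1: no, c/a meet in 1. Open state 2: 0c->2.
aa: 1a undefined. 1a->0: ok.
ab: 1b undefined. 1b->0: no, bab/b meet in 0. 1b->1: no, bab/a meet in 1. 1b->2: no, abb/cb meet in 2 with "b" left. Open state 3: 1b->3.
ac: 1c undefined. 1c->0: ok.
ca: 2a undefined. 2a->0: no, caa/a meet in 1. 2a->1: no, caa/ac meet in 0. 2a->2: ok.
cb: 2b undefined. 2b->0: no, c/cbc meet in 2. 2b->1: ok.
cc: 2c undefined. 2c->0: ok.
aba: 3a undefined. 3a->0: no, abaa/cb meet in 1. 3a->1: no, abaa/ac meet in 0. 3a->2: ok.
abb: 3b undefined. 3b->0: no, abb/ac meet in 0. 3b->1: no, abb/cb meet in 1. 3b->2: ok.
abc: 3c undefined. 3c->0: no, abca/cb meet in 1. 3c->1: no, abca/ac meet in 0. 3c->2: no, c/cbbc meet in 2. 3c->3: no, bab/cbbc meet in 3. Open state 4: 3c->4.
abca: 4a undefined. 4a->0: no, abca/ac meet in 0. 4a->1: no, abca/cb meet in 1. 4a->2: ok.
abcb: 4b undefined. 4b->0: ok.
abcc: 4c undefined. 4c->0: ok.
All examples now run through 5 states with every (state, symbol) defined. Accept strings end in {2,3}, Reject strings end in {0,1,4}; accept={2,3}.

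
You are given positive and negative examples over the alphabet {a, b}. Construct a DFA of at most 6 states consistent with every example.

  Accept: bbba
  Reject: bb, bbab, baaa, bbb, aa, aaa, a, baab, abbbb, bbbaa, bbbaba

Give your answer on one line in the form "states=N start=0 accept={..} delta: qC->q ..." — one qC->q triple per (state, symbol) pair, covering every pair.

Grow the machine one transition at a time. Run the examples from 0; the earliest place one falls off (shortest prefix, ties alphabetical) gets sent to the lowest-numbered state that keeps every Accept/Reject pair distinguishable — a pair clashes when both reach the same state with identical unread suffix — and to a fresh state only if none does.
a: 0a undefined. 0a->0: ok.
b: 0b undefined. 0b->0: no, bbba/bb meet in 0. Open state 1: 0b->1.
ba: 1a undefined. 1a->0: ok.
bb: 1b undefined. 1b->0: no, bbba/bb meet in 0. 1b->1: no, bbba/baaa meet in 0. Open state 2: 1b->2.
bba: 2a undefined. 2a->0: ok.
bbb: 2b undefined. 2b->0: no, bbba/baaa meet in 0. 2b->1: no, bbba/baaa meet in 0. 2b->2: no, bbba/baaa meet in 0. Open state 3: 2b->3.
bbba: 3a undefined. 3a->0: no, bbba/baaa meet in 0. 3a->1: no, bbba/bbab meet in 1. 3a->2: no, bbba/bb meet in 2. 3a->3: no, bbba/bbb meet in 3. Open state 4: 3a->4.
abbbb: 3b undefined. 3b->0: ok.
bbbaa: 4a undefined. 4a->0: ok.
bbbab: 4b undefined. 4b->0: ok.
All examples now run through 5 states with every (state, symbol) defined. Accept strings end in {4}, Reject strings end in {0,1,2,3}; accept={4}.

states=5 start=0 accept={4} delta: 0a->0 0b->1 1a->0 1b->2 2a->0 2b->3 3a->4 3b->0 4a->0 4b->0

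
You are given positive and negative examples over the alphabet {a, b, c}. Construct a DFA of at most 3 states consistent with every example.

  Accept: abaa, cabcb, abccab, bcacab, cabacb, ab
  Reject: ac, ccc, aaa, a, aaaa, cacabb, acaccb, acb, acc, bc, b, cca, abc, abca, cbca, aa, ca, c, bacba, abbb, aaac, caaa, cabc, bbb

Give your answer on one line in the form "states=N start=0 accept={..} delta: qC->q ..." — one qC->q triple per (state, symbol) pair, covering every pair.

states=3 start=0 accept={2} delta: 0a->1 0b->0 0c->0 1a->0 1b->2 1c->0 2a->2 2b->0 2c->1

Grow the machine one transition at a time. Run the examples from 0; the earliest place one falls off (shortest prefix, ties alphabetical) gets sent to the lowest-numbered state that keeps every Accept/Reject pair distinguishable — a pair clashes when both reach the same state with identical unread suffix — and to a fresh state only if none does.
a: 0a undefined. 0a->0: no, ab/b meet in 0 with "b" left. Open state 1: 0a->1.
b: 0b undefined. 0b->0: ok.
c: 0c undefined. 0c->0: ok.
aa: 1a undefined. 1a->0: ok.
ab: 1b undefined. 1b->0: no, abaa/ccc meet in 0. 1b->1: no, abaa/aaa meet in 1. Open state 2: 1b->2.
ac: 1c undefined. 1c->0: ok.
aba: 2a undefined. 2a->0: no, abaa/aaa meet in 1. 2a->1: no, abaa/ac meet in 0. 2a->2: ok.
abb: 2b undefined. 2b->0: ok.
abc: 2c undefined. 2c->0: no, cabcb/ac meet in 0. 2c->1: ok.
All examples now run through 3 states with every (state, symbol) defined. Accept strings end in {2}, Reject strings end in {0,1}; accept={2}.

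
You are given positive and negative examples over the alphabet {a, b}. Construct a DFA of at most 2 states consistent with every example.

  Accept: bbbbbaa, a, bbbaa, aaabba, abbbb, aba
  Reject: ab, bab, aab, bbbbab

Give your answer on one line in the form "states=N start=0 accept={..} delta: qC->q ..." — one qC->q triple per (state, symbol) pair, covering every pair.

states=2 start=0 accept={0} delta: 0a->0 0b->1 1a->0 1b->0

Fold the examples into a partial DFA from state 0: repeatedly fix the first undefined (state, symbol) met by the shortest-then-alphabetical prefix, trying targets in increasing order and rejecting any under which an Accept and a Reject string meet in one state with the same remainder; add a state when all current targets are rejected. Accepting states are where Accept strings end.
a: 0a undefined. 0a->0: ok.
b: 0b undefined. 0b->0: no, bbbbbaa/ab meet in 0. Open state 1: 0b->1.
ba: 1a undefined. 1a->0: ok.
bb: 1b undefined. 1b->0: ok.
All examples now run through 2 states with every (state, symbol) defined. Accept strings end in {0}, Reject strings end in {1}; accept={0}.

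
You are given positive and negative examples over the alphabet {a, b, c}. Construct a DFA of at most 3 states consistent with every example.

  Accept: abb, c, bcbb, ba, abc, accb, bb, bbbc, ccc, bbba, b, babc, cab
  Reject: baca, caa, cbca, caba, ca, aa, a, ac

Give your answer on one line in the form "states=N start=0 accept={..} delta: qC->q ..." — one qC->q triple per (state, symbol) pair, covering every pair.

Fold the examples into a partial DFA from state 0: repeatedly fix the first undefined (state, symbol) met by the shortest-then-alphabetical prefix, trying targets in increasing order and rejecting any under which an Accept and a Reject string meet in one state with the same remainder; add a state when all current targets are rejected. Accepting states are where Accept strings end.
a: 0a undefined. 0a->0: no, c/ac meet in 0 with "c" left. Open state 1: 0a->1.
b: 0b undefined. 0b->0: no, ba/a meet in 1. 0b->1: no, ba/aa meet in 1 with "a" left. Open state 2: 0b->2.
c: 0c undefined. 0c->0: ok.
aa: 1a undefined. 1a->0: no, c/caa meet in 0. 1a->1: ok.
ab: 1b undefined. 1b->0: ok.
ac: 1c undefined. 1c->0: no, c/ac meet in 0. 1c->1: ok.
ba: 2a undefined. 2a->0: ok.
bb: 2b undefined. 2b->0: ok.
bc: 2c undefined. 2c->0: ok.
All examples now run through 3 states with every (state, symbol) defined. Accept strings end in {0,2}, Reject strings end in {1}; accept={0,2}.

states=3 start=0 accept={0,2} delta: 0a->1 0b->2 0c->0 1a->1 1b->0 1c->1 2a->0 2b->0 2c->0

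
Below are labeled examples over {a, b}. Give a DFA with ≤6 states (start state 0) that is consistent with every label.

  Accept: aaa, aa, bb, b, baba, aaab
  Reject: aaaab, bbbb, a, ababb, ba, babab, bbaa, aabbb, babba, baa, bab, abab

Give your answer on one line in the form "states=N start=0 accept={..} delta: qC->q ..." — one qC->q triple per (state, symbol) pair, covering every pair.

Grow the machine one transition at a time. Run the examples from 0; the earliest place one falls off (shortest prefix, ties alphabetical) gets sent to the lowest-numbered state that keeps every Accept/Reject pair distinguishable — a pair clashes when both reach the same state with identical unread suffix — and to a fresh state only if none does.
a: 0a undefined. 0a->0: no, aaa/a meet in 0. Open state 1: 0a->1.
b: 0b undefined. 0b->0: no, aa/bbaa meet in 1 with "a" left. 0b->1: no, aaa/baa meet in 1 with "aa" left. Open state 2: 0b->2.
aa: 1a undefined. 1a->0: no, aaa/a meet in 1. 1a->1: no, aaa/a meet in 1. 1a->2: no, aaa/ba meet in 2 with "a" left. Open state 3: 1a->3.
ab: 1b undefined. 1b->0: no, b/ababb meet in 2. 1b->1: ok.
ba: 2a undefined. 2a->0: no, b/babab meet in 2. 2a->1: no, aa/babba meet in 3. 2a->2: no, bb/bab meet in 2 with "b" left. 2a->3: no, aaa/baa meet in 3 with "a" left. Open state 4: 2a->4.
bb: 2b undefined. 2b->0: no, aa/bbaa meet in 3. 2b->1: no, aaa/bbaa meet in 3 with "a" left. 2b->2: no, bb/bbbb meet in 2. 2b->3: ok.
aaa: 3a undefined. 3a->0: ok.
aab: 3b undefined. 3b->0: no, aaa/abab meet in 0. 3b->1: ok.
baa: 4a undefined. 4a->0: no, aaa/baa meet in 0. 4a->1: ok.
bab: 4b undefined. 4b->0: no, aaa/bab meet in 0. 4b->1: no, aa/babba meet in 3. 4b->2: no, aaa/babba meet in 0. 4b->3: no, aa/babba meet in 3. 4b->4: no, baba/aaaab meet in 1. Open state 5: 4b->5.
baba: 5a undefined. 5a->0: no, b/babab meet in 2. 5a->1: no, baba/aaaab meet in 1. 5a->2: no, aa/babab meet in 3. 5a->3: ok.
babb: 5b undefined. 5b->0: ok.
All examples now run through 6 states with every (state, symbol) defined. Accept strings end in {0,2,3}, Reject strings end in {1,4,5}; accept={0,2,3}.

states=6 start=0 accept={0,2,3} delta: 0a->1 0b->2 1a->3 1b->1 2a->4 2b->3 3a->0 3b->1 4a->1 4b->5 5a->3 5b->0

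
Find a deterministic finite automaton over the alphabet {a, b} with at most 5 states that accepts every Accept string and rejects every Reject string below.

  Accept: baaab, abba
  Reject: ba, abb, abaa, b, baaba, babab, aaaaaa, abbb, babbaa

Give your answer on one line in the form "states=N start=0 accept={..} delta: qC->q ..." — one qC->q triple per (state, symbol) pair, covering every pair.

Grow the machine one transition at a time. Run the examples from 0; the earliest place one falls off (shortest prefix, ties alphabetical) gets sent to the lowest-numbered state that keeps every Accept/Reject pair distinguishable — a pair clashes when both reach the same state with identical unread suffix — and to a fresh state only if none does.
a: 0a undefined. 0a->0: ok.
b: 0b undefined. 0b->0: no, baaab/ba meet in 0. Open state 1: 0b->1.
ba: 1a undefined. 1a->0: no, baaab/b meet in 1. 1a->1: no, baaab/abb meet in 1 with "b" left. Open state 2: 1a->2.
abb: 1b undefined. 1b->0: no, abba/abb meet in 0. 1b->1: no, abba/ba meet in 2. 1b->2: no, abba/abaa meet in 2 with "a" left. Open state 3: 1b->3.
baa: 2a undefined. 2a->0: no, baaab/b meet in 1. 2a->1: no, abba/baaba meet in 3 with "a" left. 2a->2: ok.
bab: 2b undefined. 2b->0: no, baaab/baaba meet in 0. 2b->1: no, baaab/b meet in 1. 2b->2: no, baaab/ba meet in 2. 2b->3: no, baaab/abb meet in 3. Open state 4: 2b->4.
abba: 3a undefined. 3a->0: no, abba/aaaaaa meet in 0. 3a->1: no, abba/b meet in 1. 3a->2: no, abba/ba meet in 2. 3a->3: no, abba/abb meet in 3. 3a->4: ok.
abbb: 3b undefined. 3b->0: ok.
baba: 4a undefined. 4a->0: ok.
babb: 4b undefined. 4b->0: ok.
All examples now run through 5 states with every (state, symbol) defined. Accept strings end in {4}, Reject strings end in {0,1,2,3}; accept={4}.

states=5 start=0 accept={4} delta: 0a->0 0b->1 1a->2 1b->3 2a->2 2b->4 3a->4 3b->0 4a->0 4b->0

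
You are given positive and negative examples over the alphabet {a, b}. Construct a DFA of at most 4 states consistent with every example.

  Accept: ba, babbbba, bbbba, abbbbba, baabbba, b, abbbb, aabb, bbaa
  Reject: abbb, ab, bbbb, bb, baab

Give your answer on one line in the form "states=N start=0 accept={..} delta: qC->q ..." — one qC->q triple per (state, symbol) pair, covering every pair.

states=2 start=0 accept={1} delta: 0a->1 0b->1 1a->1 1b->0

State merging on the prefix tree: take the shortest (then alphabetical) example prefix whose next move is undefined and point that move at state 0, else 1, else 2, ...; a target is out if some Accept/Reject pair would then sit in one state with the same input left (inseparable). If every existing state is out, open a new one.
a: 0a undefined. 0a->0: no, b/ab meet in 0 with "b" left. Open state 1: 0a->1.
b: 0b undefined. 0b->0: no, b/bbbb meet in 0. 0b->1: ok.
aa: 1a undefined. 1a->0: no, aabb/ab meet in 1 with "b" left. 1a->1: ok.
ab: 1b undefined. 1b->0: ok.
All examples now run through 2 states with every (state, symbol) defined. Accept strings end in {1}, Reject strings end in {0}; accept={1}.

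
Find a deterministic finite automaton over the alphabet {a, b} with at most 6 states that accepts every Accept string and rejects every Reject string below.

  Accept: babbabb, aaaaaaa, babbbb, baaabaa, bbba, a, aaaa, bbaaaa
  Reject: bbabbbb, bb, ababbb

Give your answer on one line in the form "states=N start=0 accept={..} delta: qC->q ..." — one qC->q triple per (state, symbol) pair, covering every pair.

Fold the examples into a partial DFA from state 0: repeatedly fix the first undefined (state, symbol) met by the shortest-then-alphabetical prefix, trying targets in increasing order and rejecting any under which an Accept and a Reject string meet in one state with the same remainder; add a state when all current targets are rejected. Accepting states are where Accept strings end.
a: 0a undefined. 0a->0: ok.
b: 0b undefined. 0b->0: no, babbabb/bbabbbb meet in 0. Open state 1: 0b->1.
ba: 1a undefined. 1a->0: ok.
bb: 1b undefined. 1b->0: no, babbabb/bbabbbb meet in 0. 1b->1: no, babbabb/bbabbbb meet in 1. Open state 2: 1b->2.
bba: 2a undefined. 2a->0: no, babbabb/bb meet in 2. 2a->1: no, babbabb/ababbb meet in 2 with "b" left. 2a->2: no, bbaaaa/bb meet in 2. Open state 3: 2a->3.
bbb: 2b undefined. 2b->0: no, aaaaaaa/ababbb meet in 0. 2b->1: no, babbbb/bb meet in 2. 2b->2: no, babbbb/bb meet in 2. 2b->3: ok.
bbaa: 3a undefined. 3a->0: ok.
bbab: 3b undefined. 3b->0: ok.
All examples now run through 4 states with every (state, symbol) defined. Accept strings end in {0,1}, Reject strings end in {2,3}; accept={0,1}.

states=4 start=0 accept={0,1} delta: 0a->0 0b->1 1a->0 1b->2 2a->3 2b->3 3a->0 3b->0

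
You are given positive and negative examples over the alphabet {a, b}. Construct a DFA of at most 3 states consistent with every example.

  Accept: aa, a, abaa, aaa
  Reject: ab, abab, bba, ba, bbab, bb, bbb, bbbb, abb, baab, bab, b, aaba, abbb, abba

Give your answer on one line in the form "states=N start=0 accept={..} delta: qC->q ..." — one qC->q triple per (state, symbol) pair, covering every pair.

Grow the machine one transition at a time. Run the examples from 0; the earliest place one falls off (shortest prefix, ties alphabetical) gets sent to the lowest-numbered state that keeps every Accept/Reject pair distinguishable — a pair clashes when both reach the same state with identical unread suffix — and to a fresh state only if none does.
a: 0a undefined. 0a->0: ok.
b: 0b undefined. 0b->0: no, aa/ab meet in 0. Open state 1: 0b->1.
ba: 1a undefined. 1a->0: no, aa/ba meet in 0. 1a->1: no, abaa/ab meet in 1. Open state 2: 1a->2.
bb: 1b undefined. 1b->0: no, aa/bba meet in 0. 1b->1: ok.
baa: 2a undefined. 2a->0: ok.
bab: 2b undefined. 2b->0: no, aa/abab meet in 0. 2b->1: ok.
All examples now run through 3 states with every (state, symbol) defined. Accept strings end in {0}, Reject strings end in {1,2}; accept={0}.

states=3 start=0 accept={0} delta: 0a->0 0b->1 1a->2 1b->1 2a->0 2b->1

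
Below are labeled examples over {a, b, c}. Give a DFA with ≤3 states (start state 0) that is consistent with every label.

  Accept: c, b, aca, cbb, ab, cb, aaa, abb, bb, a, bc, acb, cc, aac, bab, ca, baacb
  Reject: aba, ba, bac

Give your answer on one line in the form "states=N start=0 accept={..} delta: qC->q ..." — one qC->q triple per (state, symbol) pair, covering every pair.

states=3 start=0 accept={0,1} delta: 0a->0 0b->1 0c->0 1a->2 1b->0 1c->0 2a->0 2b->0 2c->2

Fold the examples into a partial DFA from state 0: repeatedly fix the first undefined (state, symbol) met by the shortest-then-alphabetical prefix, trying targets in increasing order and rejecting any under which an Accept and a Reject string meet in one state with the same remainder; add a state when all current targets are rejected. Accepting states are where Accept strings end.
a: 0a undefined. 0a->0: ok.
b: 0b undefined. 0b->0: no, c/bac meet in 0 with "c" left. Open state 1: 0b->1.
c: 0c undefined. 0c->0: ok.
ba: 1a undefined. 1a->0: no, c/aba meet in 0. 1a->1: no, b/aba meet in 1. Open state 2: 1a->2.
bb: 1b undefined. 1b->0: ok.
bc: 1c undefined. 1c->0: ok.
baa: 2a undefined. 2a->0: ok.
bab: 2b undefined. 2b->0: ok.
bac: 2c undefined. 2c->0: no, c/bac meet in 0. 2c->1: no, b/bac meet in 1. 2c->2: ok.
All examples now run through 3 states with every (state, symbol) defined. Accept strings end in {0,1}, Reject strings end in {2}; accept={0,1}.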